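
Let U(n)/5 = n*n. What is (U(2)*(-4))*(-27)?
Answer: 2160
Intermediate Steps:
U(n) = 5*n² (U(n) = 5*(n*n) = 5*n²)
(U(2)*(-4))*(-27) = ((5*2²)*(-4))*(-27) = ((5*4)*(-4))*(-27) = (20*(-4))*(-27) = -80*(-27) = 2160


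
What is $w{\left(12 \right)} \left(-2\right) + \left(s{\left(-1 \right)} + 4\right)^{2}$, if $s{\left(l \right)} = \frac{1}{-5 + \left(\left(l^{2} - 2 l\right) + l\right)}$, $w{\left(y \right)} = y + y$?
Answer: $- \frac{311}{9} \approx -34.556$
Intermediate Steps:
$w{\left(y \right)} = 2 y$
$s{\left(l \right)} = \frac{1}{-5 + l^{2} - l}$ ($s{\left(l \right)} = \frac{1}{-5 + \left(l^{2} - l\right)} = \frac{1}{-5 + l^{2} - l}$)
$w{\left(12 \right)} \left(-2\right) + \left(s{\left(-1 \right)} + 4\right)^{2} = 2 \cdot 12 \left(-2\right) + \left(\frac{1}{-5 + \left(-1\right)^{2} - -1} + 4\right)^{2} = 24 \left(-2\right) + \left(\frac{1}{-5 + 1 + 1} + 4\right)^{2} = -48 + \left(\frac{1}{-3} + 4\right)^{2} = -48 + \left(- \frac{1}{3} + 4\right)^{2} = -48 + \left(\frac{11}{3}\right)^{2} = -48 + \frac{121}{9} = - \frac{311}{9}$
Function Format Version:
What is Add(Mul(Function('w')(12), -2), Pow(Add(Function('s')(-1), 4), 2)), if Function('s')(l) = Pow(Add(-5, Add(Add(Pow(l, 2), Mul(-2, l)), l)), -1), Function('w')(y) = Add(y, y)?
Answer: Rational(-311, 9) ≈ -34.556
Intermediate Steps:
Function('w')(y) = Mul(2, y)
Function('s')(l) = Pow(Add(-5, Pow(l, 2), Mul(-1, l)), -1) (Function('s')(l) = Pow(Add(-5, Add(Pow(l, 2), Mul(-1, l))), -1) = Pow(Add(-5, Pow(l, 2), Mul(-1, l)), -1))
Add(Mul(Function('w')(12), -2), Pow(Add(Function('s')(-1), 4), 2)) = Add(Mul(Mul(2, 12), -2), Pow(Add(Pow(Add(-5, Pow(-1, 2), Mul(-1, -1)), -1), 4), 2)) = Add(Mul(24, -2), Pow(Add(Pow(Add(-5, 1, 1), -1), 4), 2)) = Add(-48, Pow(Add(Pow(-3, -1), 4), 2)) = Add(-48, Pow(Add(Rational(-1, 3), 4), 2)) = Add(-48, Pow(Rational(11, 3), 2)) = Add(-48, Rational(121, 9)) = Rational(-311, 9)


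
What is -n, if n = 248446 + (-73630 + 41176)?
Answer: -215992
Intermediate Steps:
n = 215992 (n = 248446 - 32454 = 215992)
-n = -1*215992 = -215992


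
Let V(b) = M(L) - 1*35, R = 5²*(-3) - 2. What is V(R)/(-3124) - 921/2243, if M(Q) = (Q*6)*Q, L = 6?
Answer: -3283187/7007132 ≈ -0.46855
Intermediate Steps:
M(Q) = 6*Q² (M(Q) = (6*Q)*Q = 6*Q²)
R = -77 (R = 25*(-3) - 2 = -75 - 2 = -77)
V(b) = 181 (V(b) = 6*6² - 1*35 = 6*36 - 35 = 216 - 35 = 181)
V(R)/(-3124) - 921/2243 = 181/(-3124) - 921/2243 = 181*(-1/3124) - 921*1/2243 = -181/3124 - 921/2243 = -3283187/7007132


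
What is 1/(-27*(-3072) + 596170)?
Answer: 1/679114 ≈ 1.4725e-6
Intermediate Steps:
1/(-27*(-3072) + 596170) = 1/(82944 + 596170) = 1/679114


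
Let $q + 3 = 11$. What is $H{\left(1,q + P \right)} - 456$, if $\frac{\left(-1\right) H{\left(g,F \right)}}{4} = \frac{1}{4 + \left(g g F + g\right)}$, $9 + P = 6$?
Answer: $- \frac{2282}{5} \approx -456.4$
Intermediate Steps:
$q = 8$ ($q = -3 + 11 = 8$)
$P = -3$ ($P = -9 + 6 = -3$)
$H{\left(g,F \right)} = - \frac{4}{4 + g + F g^{2}}$ ($H{\left(g,F \right)} = - \frac{4}{4 + \left(g g F + g\right)} = - \frac{4}{4 + \left(g^{2} F + g\right)} = - \frac{4}{4 + \left(F g^{2} + g\right)} = - \frac{4}{4 + \left(g + F g^{2}\right)} = - \frac{4}{4 + g + F g^{2}}$)
$H{\left(1,q + P \right)} - 456 = - \frac{4}{4 + 1 + \left(8 - 3\right) 1^{2}} - 456 = - \frac{4}{4 + 1 + 5 \cdot 1} - 456 = - \frac{4}{4 + 1 + 5} - 456 = - \frac{4}{10} - 456 = \left(-4\right) \frac{1}{10} - 456 = - \frac{2}{5} - 456 = - \frac{2282}{5}$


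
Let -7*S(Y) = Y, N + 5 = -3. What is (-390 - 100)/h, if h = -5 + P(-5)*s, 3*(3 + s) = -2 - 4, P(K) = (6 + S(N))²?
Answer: 4802/2549 ≈ 1.8839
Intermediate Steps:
N = -8 (N = -5 - 3 = -8)
S(Y) = -Y/7
P(K) = 2500/49 (P(K) = (6 - ⅐*(-8))² = (6 + 8/7)² = (50/7)² = 2500/49)
s = -5 (s = -3 + (-2 - 4)/3 = -3 + (⅓)*(-6) = -3 - 2 = -5)
h = -12745/49 (h = -5 + (2500/49)*(-5) = -5 - 12500/49 = -12745/49 ≈ -260.10)
(-390 - 100)/h = (-390 - 100)/(-12745/49) = -490*(-49/12745) = 4802/2549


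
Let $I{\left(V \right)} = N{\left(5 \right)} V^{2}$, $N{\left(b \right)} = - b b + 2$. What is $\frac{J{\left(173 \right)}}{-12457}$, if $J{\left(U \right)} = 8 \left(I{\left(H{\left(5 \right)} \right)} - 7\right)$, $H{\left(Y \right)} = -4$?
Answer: $\frac{3000}{12457} \approx 0.24083$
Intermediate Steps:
$N{\left(b \right)} = 2 - b^{2}$ ($N{\left(b \right)} = - b^{2} + 2 = 2 - b^{2}$)
$I{\left(V \right)} = - 23 V^{2}$ ($I{\left(V \right)} = \left(2 - 5^{2}\right) V^{2} = \left(2 - 25\right) V^{2} = - 23 V^{2}$)
$J{\left(U \right)} = -3000$ ($J{\left(U \right)} = 8 \left(- 23 \left(-4\right)^{2} - 7\right) = 8 \left(\left(-23\right) 16 - 7\right) = 8 \left(-368 - 7\right) = 8 \left(-375\right) = -3000$)
$\frac{J{\left(173 \right)}}{-12457} = - \frac{3000}{-12457} = \left(-3000\right) \left(- \frac{1}{12457}\right) = \frac{3000}{12457}$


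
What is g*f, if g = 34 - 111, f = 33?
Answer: -2541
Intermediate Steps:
g = -77
g*f = -77*33 = -2541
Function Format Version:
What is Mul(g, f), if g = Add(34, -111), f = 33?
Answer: -2541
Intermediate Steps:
g = -77
Mul(g, f) = Mul(-77, 33) = -2541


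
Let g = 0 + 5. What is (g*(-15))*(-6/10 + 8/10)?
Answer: -15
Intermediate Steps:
g = 5
(g*(-15))*(-6/10 + 8/10) = (5*(-15))*(-6/10 + 8/10) = -75*(-6*⅒ + 8*(⅒)) = -75*(-⅗ + ⅘) = -75*⅕ = -15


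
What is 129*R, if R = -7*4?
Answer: -3612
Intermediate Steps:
R = -28
129*R = 129*(-28) = -3612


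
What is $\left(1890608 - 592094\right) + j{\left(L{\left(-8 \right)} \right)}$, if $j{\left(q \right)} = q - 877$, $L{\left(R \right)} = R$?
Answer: $1297629$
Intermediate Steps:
$j{\left(q \right)} = -877 + q$
$\left(1890608 - 592094\right) + j{\left(L{\left(-8 \right)} \right)} = \left(1890608 - 592094\right) - 885 = 1298514 - 885 = 1297629$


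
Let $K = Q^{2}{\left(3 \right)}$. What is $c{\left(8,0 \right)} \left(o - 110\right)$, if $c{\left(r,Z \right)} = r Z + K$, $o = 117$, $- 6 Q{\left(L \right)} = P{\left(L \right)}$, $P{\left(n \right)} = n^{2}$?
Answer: $\frac{63}{4} \approx 15.75$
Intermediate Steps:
$Q{\left(L \right)} = - \frac{L^{2}}{6}$
$K = \frac{9}{4}$ ($K = \left(- \frac{3^{2}}{6}\right)^{2} = \left(\left(- \frac{1}{6}\right) 9\right)^{2} = \left(- \frac{3}{2}\right)^{2} = \frac{9}{4} \approx 2.25$)
$c{\left(r,Z \right)} = \frac{9}{4} + Z r$ ($c{\left(r,Z \right)} = r Z + \frac{9}{4} = Z r + \frac{9}{4} = \frac{9}{4} + Z r$)
$c{\left(8,0 \right)} \left(o - 110\right) = \left(\frac{9}{4} + 0 \cdot 8\right) \left(117 - 110\right) = \left(\frac{9}{4} + 0\right) 7 = \frac{9}{4} \cdot 7 = \frac{63}{4}$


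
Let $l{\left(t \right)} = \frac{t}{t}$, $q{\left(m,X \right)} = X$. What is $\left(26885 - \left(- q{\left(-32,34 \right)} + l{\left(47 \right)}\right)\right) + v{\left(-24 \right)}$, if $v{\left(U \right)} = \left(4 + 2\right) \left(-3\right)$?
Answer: $26900$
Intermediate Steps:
$v{\left(U \right)} = -18$ ($v{\left(U \right)} = 6 \left(-3\right) = -18$)
$l{\left(t \right)} = 1$
$\left(26885 - \left(- q{\left(-32,34 \right)} + l{\left(47 \right)}\right)\right) + v{\left(-24 \right)} = \left(26885 + \left(34 - 1\right)\right) - 18 = \left(26885 + 33\right) - 18 = 26918 - 18 = 26900$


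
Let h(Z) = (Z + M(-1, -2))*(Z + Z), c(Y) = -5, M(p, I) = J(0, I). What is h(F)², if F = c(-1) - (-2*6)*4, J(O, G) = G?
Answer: 12432676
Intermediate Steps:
M(p, I) = I
F = 43 (F = -5 - (-2*6)*4 = -5 - (-12)*4 = -5 - 1*(-48) = -5 + 48 = 43)
h(Z) = 2*Z*(-2 + Z) (h(Z) = (Z - 2)*(Z + Z) = (-2 + Z)*(2*Z) = 2*Z*(-2 + Z))
h(F)² = (2*43*(-2 + 43))² = (2*43*41)² = 3526² = 12432676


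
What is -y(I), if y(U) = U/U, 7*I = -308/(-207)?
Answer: -1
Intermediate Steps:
I = 44/207 (I = (-308/(-207))/7 = (-308*(-1/207))/7 = (1/7)*(308/207) = 44/207 ≈ 0.21256)
y(U) = 1
-y(I) = -1*1 = -1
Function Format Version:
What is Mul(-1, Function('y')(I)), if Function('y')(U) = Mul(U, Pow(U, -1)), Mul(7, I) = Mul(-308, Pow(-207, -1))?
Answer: -1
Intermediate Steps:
I = Rational(44, 207) (I = Mul(Rational(1, 7), Mul(-308, Pow(-207, -1))) = Mul(Rational(1, 7), Mul(-308, Rational(-1, 207))) = Mul(Rational(1, 7), Rational(308, 207)) = Rational(44, 207) ≈ 0.21256)
Function('y')(U) = 1
Mul(-1, Function('y')(I)) = Mul(-1, 1) = -1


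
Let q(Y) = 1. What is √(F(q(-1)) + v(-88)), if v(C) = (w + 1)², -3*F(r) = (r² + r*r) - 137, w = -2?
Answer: √46 ≈ 6.7823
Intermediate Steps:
F(r) = 137/3 - 2*r²/3 (F(r) = -((r² + r*r) - 137)/3 = -((r² + r²) - 137)/3 = -(2*r² - 137)/3 = -(-137 + 2*r²)/3 = 137/3 - 2*r²/3)
v(C) = 1 (v(C) = (-2 + 1)² = (-1)² = 1)
√(F(q(-1)) + v(-88)) = √((137/3 - ⅔*1²) + 1) = √((137/3 - ⅔*1) + 1) = √((137/3 - ⅔) + 1) = √(45 + 1) = √46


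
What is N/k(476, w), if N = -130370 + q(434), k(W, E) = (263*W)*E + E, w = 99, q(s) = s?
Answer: -43312/4131237 ≈ -0.010484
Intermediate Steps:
k(W, E) = E + 263*E*W (k(W, E) = 263*E*W + E = E + 263*E*W)
N = -129936 (N = -130370 + 434 = -129936)
N/k(476, w) = -129936*1/(99*(1 + 263*476)) = -129936*1/(99*(1 + 125188)) = -129936/(99*125189) = -129936/12393711 = -129936*1/12393711 = -43312/4131237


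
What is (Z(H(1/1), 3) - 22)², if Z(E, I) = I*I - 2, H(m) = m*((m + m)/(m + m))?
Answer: 225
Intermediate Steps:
H(m) = m (H(m) = m*((2*m)/((2*m))) = m*((2*m)*(1/(2*m))) = m*1 = m)
Z(E, I) = -2 + I² (Z(E, I) = I² - 2 = -2 + I²)
(Z(H(1/1), 3) - 22)² = ((-2 + 3²) - 22)² = ((-2 + 9) - 22)² = (7 - 22)² = (-15)² = 225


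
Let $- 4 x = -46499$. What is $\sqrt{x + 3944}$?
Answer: $\frac{5 \sqrt{2491}}{2} \approx 124.77$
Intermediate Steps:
$x = \frac{46499}{4}$ ($x = \left(- \frac{1}{4}\right) \left(-46499\right) = \frac{46499}{4} \approx 11625.0$)
$\sqrt{x + 3944} = \sqrt{\frac{46499}{4} + 3944} = \sqrt{\frac{62275}{4}} = \frac{5 \sqrt{2491}}{2}$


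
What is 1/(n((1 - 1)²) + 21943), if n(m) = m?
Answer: 1/21943 ≈ 4.5573e-5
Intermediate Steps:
1/(n((1 - 1)²) + 21943) = 1/((1 - 1)² + 21943) = 1/(0² + 21943) = 1/(0 + 21943) = 1/21943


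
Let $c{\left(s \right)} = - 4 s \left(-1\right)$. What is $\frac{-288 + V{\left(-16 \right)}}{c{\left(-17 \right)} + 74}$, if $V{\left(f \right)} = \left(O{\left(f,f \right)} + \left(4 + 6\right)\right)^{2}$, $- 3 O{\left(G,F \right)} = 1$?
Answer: $- \frac{1751}{54} \approx -32.426$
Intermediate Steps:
$O{\left(G,F \right)} = - \frac{1}{3}$ ($O{\left(G,F \right)} = \left(- \frac{1}{3}\right) 1 = - \frac{1}{3}$)
$V{\left(f \right)} = \frac{841}{9}$ ($V{\left(f \right)} = \left(- \frac{1}{3} + \left(4 + 6\right)\right)^{2} = \left(- \frac{1}{3} + 10\right)^{2} = \left(\frac{29}{3}\right)^{2} = \frac{841}{9}$)
$c{\left(s \right)} = 4 s$
$\frac{-288 + V{\left(-16 \right)}}{c{\left(-17 \right)} + 74} = \frac{-288 + \frac{841}{9}}{4 \left(-17\right) + 74} = - \frac{1751}{9 \left(-68 + 74\right)} = - \frac{1751}{9 \cdot 6} = \left(- \frac{1751}{9}\right) \frac{1}{6} = - \frac{1751}{54}$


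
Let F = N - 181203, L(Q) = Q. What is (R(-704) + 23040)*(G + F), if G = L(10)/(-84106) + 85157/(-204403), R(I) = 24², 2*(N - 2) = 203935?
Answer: -16084283289596445600/8595759359 ≈ -1.8712e+9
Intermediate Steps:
N = 203939/2 (N = 2 + (½)*203935 = 2 + 203935/2 = 203939/2 ≈ 1.0197e+5)
R(I) = 576
G = -3582129336/8595759359 (G = 10/(-84106) + 85157/(-204403) = 10*(-1/84106) + 85157*(-1/204403) = -5/42053 - 85157/204403 = -3582129336/8595759359 ≈ -0.41673)
F = -158467/2 (F = 203939/2 - 181203 = -158467/2 ≈ -79234.)
(R(-704) + 23040)*(G + F) = (576 + 23040)*(-3582129336/8595759359 - 158467/2) = 23616*(-1362151362601325/17191518718) = -16084283289596445600/8595759359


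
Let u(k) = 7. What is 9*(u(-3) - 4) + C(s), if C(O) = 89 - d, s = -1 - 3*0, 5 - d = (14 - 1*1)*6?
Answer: 189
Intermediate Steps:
d = -73 (d = 5 - (14 - 1*1)*6 = 5 - (14 - 1)*6 = 5 - 13*6 = 5 - 1*78 = 5 - 78 = -73)
s = -1 (s = -1 + 0 = -1)
C(O) = 162 (C(O) = 89 - 1*(-73) = 89 + 73 = 162)
9*(u(-3) - 4) + C(s) = 9*(7 - 4) + 162 = 9*3 + 162 = 27 + 162 = 189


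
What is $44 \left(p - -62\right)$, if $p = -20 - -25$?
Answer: $2948$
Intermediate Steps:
$p = 5$ ($p = -20 + 25 = 5$)
$44 \left(p - -62\right) = 44 \left(5 - -62\right) = 44 \left(5 + 62\right) = 44 \cdot 67 = 2948$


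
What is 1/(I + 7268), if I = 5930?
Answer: 1/13198 ≈ 7.5769e-5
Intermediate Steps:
1/(I + 7268) = 1/(5930 + 7268) = 1/13198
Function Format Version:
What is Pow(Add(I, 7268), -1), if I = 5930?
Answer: Rational(1, 13198) ≈ 7.5769e-5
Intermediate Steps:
Pow(Add(I, 7268), -1) = Pow(Add(5930, 7268), -1) = Pow(13198, -1) = Rational(1, 13198)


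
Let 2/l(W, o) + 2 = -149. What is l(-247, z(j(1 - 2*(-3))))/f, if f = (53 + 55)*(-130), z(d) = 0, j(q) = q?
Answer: 1/1060020 ≈ 9.4338e-7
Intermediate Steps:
l(W, o) = -2/151 (l(W, o) = 2/(-2 - 149) = 2/(-151) = 2*(-1/151) = -2/151)
f = -14040 (f = 108*(-130) = -14040)
l(-247, z(j(1 - 2*(-3))))/f = -2/151/(-14040) = -2/151*(-1/14040) = 1/1060020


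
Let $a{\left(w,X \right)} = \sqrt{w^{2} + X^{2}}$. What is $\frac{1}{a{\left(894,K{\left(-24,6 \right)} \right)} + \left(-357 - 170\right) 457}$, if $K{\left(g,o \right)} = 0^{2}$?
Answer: $- \frac{1}{239945} \approx -4.1676 \cdot 10^{-6}$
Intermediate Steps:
$K{\left(g,o \right)} = 0$
$a{\left(w,X \right)} = \sqrt{X^{2} + w^{2}}$
$\frac{1}{a{\left(894,K{\left(-24,6 \right)} \right)} + \left(-357 - 170\right) 457} = \frac{1}{\sqrt{0^{2} + 894^{2}} + \left(-357 - 170\right) 457} = \frac{1}{\sqrt{0 + 799236} - 240839} = \frac{1}{\sqrt{799236} - 240839} = \frac{1}{894 - 240839} = \frac{1}{-239945} = - \frac{1}{239945}$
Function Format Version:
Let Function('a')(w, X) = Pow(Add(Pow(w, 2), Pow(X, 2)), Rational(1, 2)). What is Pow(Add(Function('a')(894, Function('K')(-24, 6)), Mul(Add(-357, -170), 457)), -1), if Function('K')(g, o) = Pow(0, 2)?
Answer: Rational(-1, 239945) ≈ -4.1676e-6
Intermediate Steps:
Function('K')(g, o) = 0
Function('a')(w, X) = Pow(Add(Pow(X, 2), Pow(w, 2)), Rational(1, 2))
Pow(Add(Function('a')(894, Function('K')(-24, 6)), Mul(Add(-357, -170), 457)), -1) = Pow(Add(Pow(Add(Pow(0, 2), Pow(894, 2)), Rational(1, 2)), Mul(Add(-357, -170), 457)), -1) = Pow(Add(Pow(Add(0, 799236), Rational(1, 2)), Mul(-527, 457)), -1) = Pow(Add(Pow(799236, Rational(1, 2)), -240839), -1) = Pow(Add(894, -240839), -1) = Pow(-239945, -1) = Rational(-1, 239945)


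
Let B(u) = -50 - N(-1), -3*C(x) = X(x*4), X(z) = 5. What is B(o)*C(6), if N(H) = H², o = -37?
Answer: 85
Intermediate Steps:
C(x) = -5/3 (C(x) = -⅓*5 = -5/3)
B(u) = -51 (B(u) = -50 - 1*(-1)² = -50 - 1*1 = -50 - 1 = -51)
B(o)*C(6) = -51*(-5/3) = 85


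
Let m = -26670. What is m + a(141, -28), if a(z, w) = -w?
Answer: -26642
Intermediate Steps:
m + a(141, -28) = -26670 - 1*(-28) = -26670 + 28 = -26642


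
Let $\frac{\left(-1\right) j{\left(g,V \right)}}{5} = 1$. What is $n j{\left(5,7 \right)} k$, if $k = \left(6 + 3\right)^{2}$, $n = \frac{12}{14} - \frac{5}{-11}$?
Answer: $- \frac{40905}{77} \approx -531.23$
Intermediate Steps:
$n = \frac{101}{77}$ ($n = 12 \cdot \frac{1}{14} - - \frac{5}{11} = \frac{6}{7} + \frac{5}{11} = \frac{101}{77} \approx 1.3117$)
$j{\left(g,V \right)} = -5$ ($j{\left(g,V \right)} = \left(-5\right) 1 = -5$)
$k = 81$ ($k = 9^{2} = 81$)
$n j{\left(5,7 \right)} k = \frac{101}{77} \left(-5\right) 81 = \left(- \frac{505}{77}\right) 81 = - \frac{40905}{77}$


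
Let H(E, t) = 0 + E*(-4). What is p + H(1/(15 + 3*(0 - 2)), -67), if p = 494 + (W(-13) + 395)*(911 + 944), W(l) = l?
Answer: 6381932/9 ≈ 7.0910e+5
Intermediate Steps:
H(E, t) = -4*E (H(E, t) = 0 - 4*E = -4*E)
p = 709104 (p = 494 + (-13 + 395)*(911 + 944) = 494 + 382*1855 = 494 + 708610 = 709104)
p + H(1/(15 + 3*(0 - 2)), -67) = 709104 - 4/(15 + 3*(0 - 2)) = 709104 - 4/(15 + 3*(-2)) = 709104 - 4/(15 - 6) = 709104 - 4/9 = 6381932/9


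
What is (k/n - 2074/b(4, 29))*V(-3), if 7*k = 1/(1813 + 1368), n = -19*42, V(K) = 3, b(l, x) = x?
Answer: -36853042913/171767638 ≈ -214.55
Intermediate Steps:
n = -798
k = 1/22267 (k = 1/(7*(1813 + 1368)) = (⅐)/3181 = (⅐)*(1/3181) = 1/22267 ≈ 4.4909e-5)
(k/n - 2074/b(4, 29))*V(-3) = ((1/22267)/(-798) - 2074/29)*3 = ((1/22267)*(-1/798) - 2074*1/29)*3 = (-1/17769066 - 2074/29)*3 = -36853042913/515302914*3 = -36853042913/171767638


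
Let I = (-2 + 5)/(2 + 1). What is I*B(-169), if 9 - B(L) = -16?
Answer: 25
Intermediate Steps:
B(L) = 25 (B(L) = 9 - 1*(-16) = 9 + 16 = 25)
I = 1 (I = 3/3 = 3*(⅓) = 1)
I*B(-169) = 1*25 = 25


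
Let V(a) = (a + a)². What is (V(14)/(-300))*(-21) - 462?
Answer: -10178/25 ≈ -407.12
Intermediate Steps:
V(a) = 4*a² (V(a) = (2*a)² = 4*a²)
(V(14)/(-300))*(-21) - 462 = ((4*14²)/(-300))*(-21) - 462 = ((4*196)*(-1/300))*(-21) - 462 = (784*(-1/300))*(-21) - 462 = -196/75*(-21) - 462 = 1372/25 - 462 = -10178/25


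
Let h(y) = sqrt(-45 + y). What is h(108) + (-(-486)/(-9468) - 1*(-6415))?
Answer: 3374263/526 + 3*sqrt(7) ≈ 6422.9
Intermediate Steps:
h(108) + (-(-486)/(-9468) - 1*(-6415)) = sqrt(-45 + 108) + (-(-486)/(-9468) - 1*(-6415)) = sqrt(63) + (-(-486)*(-1)/9468 + 6415) = 3*sqrt(7) + (-1*27/526 + 6415) = 3*sqrt(7) + (-27/526 + 6415) = 3*sqrt(7) + 3374263/526 = 3374263/526 + 3*sqrt(7)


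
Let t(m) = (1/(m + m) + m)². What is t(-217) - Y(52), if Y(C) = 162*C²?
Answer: -73639285047/188356 ≈ -3.9096e+5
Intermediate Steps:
t(m) = (m + 1/(2*m))² (t(m) = (1/(2*m) + m)² = (m + 1/(2*m))²)
t(-217) - Y(52) = (¼)*(1 + 2*(-217)²)²/(-217)² - 162*52² = (¼)*(1/47089)*(1 + 2*47089)² - 162*2704 = (¼)*(1/47089)*(1 + 94178)² - 1*438048 = (¼)*(1/47089)*94179² - 438048 = (¼)*(1/47089)*8869684041 - 438048 = 8869684041/188356 - 438048 = -73639285047/188356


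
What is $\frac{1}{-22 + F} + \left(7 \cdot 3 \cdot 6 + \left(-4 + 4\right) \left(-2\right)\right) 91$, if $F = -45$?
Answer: $\frac{768221}{67} \approx 11466.0$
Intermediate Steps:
$\frac{1}{-22 + F} + \left(7 \cdot 3 \cdot 6 + \left(-4 + 4\right) \left(-2\right)\right) 91 = \frac{1}{-22 - 45} + \left(7 \cdot 3 \cdot 6 + \left(-4 + 4\right) \left(-2\right)\right) 91 = \frac{1}{-67} + \left(7 \cdot 18 + 0 \left(-2\right)\right) 91 = - \frac{1}{67} + \left(126 + 0\right) 91 = - \frac{1}{67} + 126 \cdot 91 = - \frac{1}{67} + 11466 = \frac{768221}{67}$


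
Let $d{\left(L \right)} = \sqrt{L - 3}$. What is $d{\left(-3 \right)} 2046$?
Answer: $2046 i \sqrt{6} \approx 5011.7 i$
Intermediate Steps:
$d{\left(L \right)} = \sqrt{-3 + L}$
$d{\left(-3 \right)} 2046 = \sqrt{-3 - 3} \cdot 2046 = \sqrt{-6} \cdot 2046 = i \sqrt{6} \cdot 2046 = 2046 i \sqrt{6}$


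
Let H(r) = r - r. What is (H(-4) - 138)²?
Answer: 19044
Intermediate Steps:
H(r) = 0
(H(-4) - 138)² = (0 - 138)² = (-138)² = 19044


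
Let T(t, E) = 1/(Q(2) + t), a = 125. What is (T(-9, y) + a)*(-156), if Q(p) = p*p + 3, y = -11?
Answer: -19422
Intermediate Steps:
Q(p) = 3 + p² (Q(p) = p² + 3 = 3 + p²)
T(t, E) = 1/(7 + t) (T(t, E) = 1/((3 + 2²) + t) = 1/((3 + 4) + t) = 1/(7 + t))
(T(-9, y) + a)*(-156) = (1/(7 - 9) + 125)*(-156) = (1/(-2) + 125)*(-156) = (-½ + 125)*(-156) = (249/2)*(-156) = -19422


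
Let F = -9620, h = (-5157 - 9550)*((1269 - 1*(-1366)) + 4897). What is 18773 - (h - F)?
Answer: 110782277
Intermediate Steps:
h = -110773124 (h = -14707*((1269 + 1366) + 4897) = -14707*(2635 + 4897) = -14707*7532 = -110773124)
18773 - (h - F) = 18773 - (-110773124 - 1*(-9620)) = 18773 - (-110773124 + 9620) = 18773 - 1*(-110763504) = 18773 + 110763504 = 110782277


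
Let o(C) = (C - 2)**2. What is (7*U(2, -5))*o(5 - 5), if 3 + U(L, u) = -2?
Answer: -140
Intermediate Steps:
U(L, u) = -5 (U(L, u) = -3 - 2 = -5)
o(C) = (-2 + C)**2
(7*U(2, -5))*o(5 - 5) = (7*(-5))*(-2 + (5 - 5))**2 = -35*(-2 + 0)**2 = -35*(-2)**2 = -35*4 = -140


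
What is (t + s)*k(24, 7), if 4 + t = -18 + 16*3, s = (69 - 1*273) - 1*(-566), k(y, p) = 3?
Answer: 1164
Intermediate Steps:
s = 362 (s = (69 - 273) + 566 = -204 + 566 = 362)
t = 26 (t = -4 + (-18 + 16*3) = -4 + (-18 + 48) = -4 + 30 = 26)
(t + s)*k(24, 7) = (26 + 362)*3 = 388*3 = 1164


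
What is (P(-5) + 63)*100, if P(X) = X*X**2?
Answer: -6200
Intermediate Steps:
P(X) = X**3
(P(-5) + 63)*100 = ((-5)**3 + 63)*100 = (-125 + 63)*100 = -62*100 = -6200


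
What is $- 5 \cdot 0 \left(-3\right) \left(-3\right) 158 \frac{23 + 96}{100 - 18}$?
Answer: $0$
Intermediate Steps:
$- 5 \cdot 0 \left(-3\right) \left(-3\right) 158 \frac{23 + 96}{100 - 18} = \left(-5\right) 0 \left(-3\right) 158 \cdot \frac{119}{82} = 0 \left(-3\right) 158 \cdot 119 \cdot \frac{1}{82} = 0 \cdot 158 \cdot \frac{119}{82} = 0 \cdot \frac{119}{82} = 0$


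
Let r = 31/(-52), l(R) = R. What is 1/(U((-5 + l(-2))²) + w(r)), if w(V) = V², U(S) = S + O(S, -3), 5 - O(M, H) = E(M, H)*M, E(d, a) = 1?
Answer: 2704/14481 ≈ 0.18673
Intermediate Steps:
r = -31/52 (r = 31*(-1/52) = -31/52 ≈ -0.59615)
O(M, H) = 5 - M
U(S) = 5 (U(S) = S + (5 - S) = 5)
1/(U((-5 + l(-2))²) + w(r)) = 1/(5 + (-31/52)²) = 1/(5 + 961/2704) = 1/(14481/2704) = 2704/14481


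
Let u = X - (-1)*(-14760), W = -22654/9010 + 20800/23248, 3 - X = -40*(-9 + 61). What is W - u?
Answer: 82970061274/6545765 ≈ 12675.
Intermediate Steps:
X = 2083 (X = 3 - (-40)*(-9 + 61) = 3 - (-40)*52 = 3 - 1*(-2080) = 3 + 2080 = 2083)
W = -10601631/6545765 (W = -22654*1/9010 + 20800*(1/23248) = -11327/4505 + 1300/1453 = -10601631/6545765 ≈ -1.6196)
u = -12677 (u = 2083 - (-1)*(-14760) = 2083 - 1*14760 = 2083 - 14760 = -12677)
W - u = -10601631/6545765 - 1*(-12677) = -10601631/6545765 + 12677 = 82970061274/6545765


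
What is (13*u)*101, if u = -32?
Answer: -42016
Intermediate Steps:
(13*u)*101 = (13*(-32))*101 = -416*101 = -42016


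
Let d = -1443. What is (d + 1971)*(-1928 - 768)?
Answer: -1423488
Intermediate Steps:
(d + 1971)*(-1928 - 768) = (-1443 + 1971)*(-1928 - 768) = 528*(-2696) = -1423488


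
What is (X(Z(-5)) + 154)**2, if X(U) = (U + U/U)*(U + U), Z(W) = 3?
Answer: 31684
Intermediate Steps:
X(U) = 2*U*(1 + U) (X(U) = (U + 1)*(2*U) = (1 + U)*(2*U) = 2*U*(1 + U))
(X(Z(-5)) + 154)**2 = (2*3*(1 + 3) + 154)**2 = (2*3*4 + 154)**2 = (24 + 154)**2 = 178**2 = 31684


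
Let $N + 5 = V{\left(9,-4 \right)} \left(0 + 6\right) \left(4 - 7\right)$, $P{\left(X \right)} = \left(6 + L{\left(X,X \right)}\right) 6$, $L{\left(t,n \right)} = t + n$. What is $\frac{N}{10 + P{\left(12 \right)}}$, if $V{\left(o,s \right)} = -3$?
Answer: $\frac{49}{190} \approx 0.25789$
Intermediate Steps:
$L{\left(t,n \right)} = n + t$
$P{\left(X \right)} = 36 + 12 X$ ($P{\left(X \right)} = \left(6 + \left(X + X\right)\right) 6 = \left(6 + 2 X\right) 6 = 36 + 12 X$)
$N = 49$ ($N = -5 - 3 \left(0 + 6\right) \left(4 - 7\right) = -5 - 3 \cdot 6 \left(-3\right) = -5 - -54 = -5 + 54 = 49$)
$\frac{N}{10 + P{\left(12 \right)}} = \frac{49}{10 + \left(36 + 12 \cdot 12\right)} = \frac{49}{10 + \left(36 + 144\right)} = \frac{49}{10 + 180} = \frac{49}{190}$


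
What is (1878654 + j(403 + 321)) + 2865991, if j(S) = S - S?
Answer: 4744645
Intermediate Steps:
j(S) = 0
(1878654 + j(403 + 321)) + 2865991 = (1878654 + 0) + 2865991 = 1878654 + 2865991 = 4744645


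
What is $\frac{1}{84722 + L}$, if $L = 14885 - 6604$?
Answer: $\frac{1}{93003} \approx 1.0752 \cdot 10^{-5}$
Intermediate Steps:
$L = 8281$
$\frac{1}{84722 + L} = \frac{1}{84722 + 8281} = \frac{1}{93003}$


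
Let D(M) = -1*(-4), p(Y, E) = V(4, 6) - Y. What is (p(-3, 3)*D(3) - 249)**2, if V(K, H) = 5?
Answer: 47089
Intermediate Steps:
p(Y, E) = 5 - Y
D(M) = 4
(p(-3, 3)*D(3) - 249)**2 = ((5 - 1*(-3))*4 - 249)**2 = ((5 + 3)*4 - 249)**2 = (8*4 - 249)**2 = (32 - 249)**2 = (-217)**2 = 47089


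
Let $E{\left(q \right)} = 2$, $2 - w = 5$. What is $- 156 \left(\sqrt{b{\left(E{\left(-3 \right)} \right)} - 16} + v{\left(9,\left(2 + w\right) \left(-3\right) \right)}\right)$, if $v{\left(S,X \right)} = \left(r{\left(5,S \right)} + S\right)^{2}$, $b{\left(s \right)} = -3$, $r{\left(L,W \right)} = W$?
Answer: $-50544 - 156 i \sqrt{19} \approx -50544.0 - 679.99 i$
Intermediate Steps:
$w = -3$ ($w = 2 - 5 = -3$)
$v{\left(S,X \right)} = 4 S^{2}$ ($v{\left(S,X \right)} = \left(S + S\right)^{2} = \left(2 S\right)^{2} = 4 S^{2}$)
$- 156 \left(\sqrt{b{\left(E{\left(-3 \right)} \right)} - 16} + v{\left(9,\left(2 + w\right) \left(-3\right) \right)}\right) = - 156 \left(\sqrt{-3 - 16} + 4 \cdot 9^{2}\right) = - 156 \left(\sqrt{-19} + 4 \cdot 81\right) = - 156 \left(i \sqrt{19} + 324\right) = - 156 \left(324 + i \sqrt{19}\right) = -50544 - 156 i \sqrt{19}$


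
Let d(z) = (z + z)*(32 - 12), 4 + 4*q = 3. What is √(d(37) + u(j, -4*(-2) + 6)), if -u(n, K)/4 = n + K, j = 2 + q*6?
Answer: 3*√158 ≈ 37.709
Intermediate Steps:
q = -¼ (q = -1 + (¼)*3 = -1 + ¾ = -¼ ≈ -0.25000)
j = ½ (j = 2 - ¼*6 = 2 - 3/2 = ½ ≈ 0.50000)
d(z) = 40*z (d(z) = (2*z)*20 = 40*z)
u(n, K) = -4*K - 4*n (u(n, K) = -4*(n + K) = -4*(K + n) = -4*K - 4*n)
√(d(37) + u(j, -4*(-2) + 6)) = √(40*37 + (-4*(-4*(-2) + 6) - 4*½)) = √(1480 + (-4*(8 + 6) - 2)) = √(1480 + (-4*14 - 2)) = √(1480 + (-56 - 2)) = √(1480 - 58) = √1422 = 3*√158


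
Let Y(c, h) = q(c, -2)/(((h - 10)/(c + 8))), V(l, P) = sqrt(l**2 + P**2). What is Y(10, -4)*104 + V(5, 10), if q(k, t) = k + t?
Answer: -7488/7 + 5*sqrt(5) ≈ -1058.5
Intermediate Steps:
V(l, P) = sqrt(P**2 + l**2)
Y(c, h) = (-2 + c)*(8 + c)/(-10 + h) (Y(c, h) = (c - 2)/(((h - 10)/(c + 8))) = (-2 + c)/(((-10 + h)/(8 + c))) = (-2 + c)*((8 + c)/(-10 + h)) = (-2 + c)*(8 + c)/(-10 + h))
Y(10, -4)*104 + V(5, 10) = ((-2 + 10)*(8 + 10)/(-10 - 4))*104 + sqrt(10**2 + 5**2) = (8*18/(-14))*104 + sqrt(100 + 25) = -1/14*8*18*104 + sqrt(125) = -72/7*104 + 5*sqrt(5) = -7488/7 + 5*sqrt(5)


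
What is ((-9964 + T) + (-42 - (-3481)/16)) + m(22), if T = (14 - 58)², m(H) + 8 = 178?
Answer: -122919/16 ≈ -7682.4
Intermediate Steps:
m(H) = 170 (m(H) = -8 + 178 = 170)
T = 1936 (T = (-44)² = 1936)
((-9964 + T) + (-42 - (-3481)/16)) + m(22) = ((-9964 + 1936) + (-42 - (-3481)/16)) + 170 = (-8028 + (-42 - (-3481)/16)) + 170 = (-8028 + (-42 - 59*(-59/16))) + 170 = (-8028 + (-42 + 3481/16)) + 170 = (-8028 + 2809/16) + 170 = -125639/16 + 170 = -122919/16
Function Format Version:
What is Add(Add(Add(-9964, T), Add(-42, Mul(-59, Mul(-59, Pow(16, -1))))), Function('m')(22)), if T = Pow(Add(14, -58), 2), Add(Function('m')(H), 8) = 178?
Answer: Rational(-122919, 16) ≈ -7682.4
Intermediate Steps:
Function('m')(H) = 170 (Function('m')(H) = Add(-8, 178) = 170)
T = 1936 (T = Pow(-44, 2) = 1936)
Add(Add(Add(-9964, T), Add(-42, Mul(-59, Mul(-59, Pow(16, -1))))), Function('m')(22)) = Add(Add(Add(-9964, 1936), Add(-42, Mul(-59, Mul(-59, Pow(16, -1))))), 170) = Add(Add(-8028, Add(-42, Mul(-59, Mul(-59, Rational(1, 16))))), 170) = Add(Add(-8028, Add(-42, Mul(-59, Rational(-59, 16)))), 170) = Add(Add(-8028, Add(-42, Rational(3481, 16))), 170) = Add(Add(-8028, Rational(2809, 16)), 170) = Add(Rational(-125639, 16), 170) = Rational(-122919, 16)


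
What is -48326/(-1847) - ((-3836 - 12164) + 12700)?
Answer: 6143426/1847 ≈ 3326.2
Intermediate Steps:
-48326/(-1847) - ((-3836 - 12164) + 12700) = -48326*(-1/1847) - (-16000 + 12700) = 48326/1847 - 1*(-3300) = 48326/1847 + 3300 = 6143426/1847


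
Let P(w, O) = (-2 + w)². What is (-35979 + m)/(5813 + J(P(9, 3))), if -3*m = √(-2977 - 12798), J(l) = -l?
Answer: -35979/5764 - 5*I*√631/17292 ≈ -6.242 - 0.0072634*I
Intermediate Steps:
m = -5*I*√631/3 (m = -√(-2977 - 12798)/3 = -5*I*√631/3 ≈ -41.866*I)
(-35979 + m)/(5813 + J(P(9, 3))) = (-35979 - 5*I*√631/3)/(5813 - (-2 + 9)²) = (-35979 - 5*I*√631/3)/(5813 - 1*7²) = (-35979 - 5*I*√631/3)/(5813 - 1*49) = (-35979 - 5*I*√631/3)/(5813 - 49) = (-35979 - 5*I*√631/3)/5764 = (-35979 - 5*I*√631/3)*(1/5764) = -35979/5764 - 5*I*√631/17292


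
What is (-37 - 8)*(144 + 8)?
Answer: -6840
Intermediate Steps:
(-37 - 8)*(144 + 8) = -45*152 = -6840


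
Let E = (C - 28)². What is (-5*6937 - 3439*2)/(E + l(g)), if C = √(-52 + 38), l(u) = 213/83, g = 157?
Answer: -3449729*I/(4648*√14 + 64123*I) ≈ -50.112 - 13.591*I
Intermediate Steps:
l(u) = 213/83 (l(u) = 213*(1/83) = 213/83)
C = I*√14 (C = √(-14) = I*√14 ≈ 3.7417*I)
E = (-28 + I*√14)² (E = (I*√14 - 28)² = (-28 + I*√14)² ≈ 770.0 - 209.53*I)
(-5*6937 - 3439*2)/(E + l(g)) = (-5*6937 - 3439*2)/((28 - I*√14)² + 213/83) = (-34685 - 6878)/(213/83 + (28 - I*√14)²) = -41563/(213/83 + (28 - I*√14)²)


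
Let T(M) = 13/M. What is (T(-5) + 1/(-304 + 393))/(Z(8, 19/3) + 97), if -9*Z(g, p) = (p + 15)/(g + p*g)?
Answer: -114048/4271555 ≈ -0.026699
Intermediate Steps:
Z(g, p) = -(15 + p)/(9*(g + g*p)) (Z(g, p) = -(p + 15)/(9*(g + p*g)) = -(15 + p)/(9*(g + g*p)))
(T(-5) + 1/(-304 + 393))/(Z(8, 19/3) + 97) = (13/(-5) + 1/(-304 + 393))/((⅑)*(-15 - 19/3)/(8*(1 + 19/3)) + 97) = (13*(-⅕) + 1/89)/((⅑)*(⅛)*(-15 - 19/3)/(1 + 19*(⅓)) + 97) = (-13/5 + 1/89)/((⅑)*(⅛)*(-15 - 1*19/3)/(1 + 19/3) + 97) = -1152/(445*((⅑)*(⅛)*(-15 - 19/3)/(22/3) + 97)) = -1152/(445*((⅑)*(⅛)*(3/22)*(-64/3) + 97)) = -1152/(445*(-4/99 + 97)) = -1152/(445*9599/99) = -1152/445*99/9599 = -114048/4271555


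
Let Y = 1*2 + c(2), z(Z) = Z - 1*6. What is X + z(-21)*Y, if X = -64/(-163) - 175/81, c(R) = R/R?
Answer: -1092784/13203 ≈ -82.768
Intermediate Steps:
z(Z) = -6 + Z (z(Z) = Z - 6 = -6 + Z)
c(R) = 1
Y = 3 (Y = 1*2 + 1 = 2 + 1 = 3)
X = -23341/13203 (X = -64*(-1/163) - 175*1/81 = 64/163 - 175/81 = -23341/13203 ≈ -1.7679)
X + z(-21)*Y = -23341/13203 + (-6 - 21)*3 = -23341/13203 - 27*3 = -23341/13203 - 81 = -1092784/13203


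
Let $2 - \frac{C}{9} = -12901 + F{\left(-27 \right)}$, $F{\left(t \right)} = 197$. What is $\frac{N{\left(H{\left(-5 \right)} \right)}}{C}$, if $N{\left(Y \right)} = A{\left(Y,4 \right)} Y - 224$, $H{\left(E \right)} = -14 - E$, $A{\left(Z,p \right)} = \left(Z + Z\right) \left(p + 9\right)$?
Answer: $\frac{941}{57177} \approx 0.016458$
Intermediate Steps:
$A{\left(Z,p \right)} = 2 Z \left(9 + p\right)$
$N{\left(Y \right)} = -224 + 26 Y^{2}$ ($N{\left(Y \right)} = 2 Y \left(9 + 4\right) Y - 224 = 2 Y 13 Y - 224 = 26 Y Y - 224 = 26 Y^{2} - 224 = -224 + 26 Y^{2}$)
$C = 114354$ ($C = 18 - 9 \left(-12901 + 197\right) = 18 - -114336 = 18 + 114336 = 114354$)
$\frac{N{\left(H{\left(-5 \right)} \right)}}{C} = \frac{-224 + 26 \left(-14 - -5\right)^{2}}{114354} = \left(-224 + 26 \left(-14 + 5\right)^{2}\right) \frac{1}{114354} = \left(-224 + 26 \left(-9\right)^{2}\right) \frac{1}{114354} = \left(-224 + 26 \cdot 81\right) \frac{1}{114354} = \left(-224 + 2106\right) \frac{1}{114354} = 1882 \cdot \frac{1}{114354} = \frac{941}{57177}$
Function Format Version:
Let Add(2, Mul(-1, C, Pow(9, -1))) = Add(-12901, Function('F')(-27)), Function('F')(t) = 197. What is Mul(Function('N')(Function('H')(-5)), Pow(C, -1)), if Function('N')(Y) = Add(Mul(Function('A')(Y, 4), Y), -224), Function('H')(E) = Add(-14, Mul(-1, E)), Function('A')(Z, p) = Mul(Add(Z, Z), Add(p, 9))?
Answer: Rational(941, 57177) ≈ 0.016458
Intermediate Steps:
Function('A')(Z, p) = Mul(2, Z, Add(9, p)) (Function('A')(Z, p) = Mul(Mul(2, Z), Add(9, p)) = Mul(2, Z, Add(9, p)))
Function('N')(Y) = Add(-224, Mul(26, Pow(Y, 2))) (Function('N')(Y) = Add(Mul(Mul(2, Y, Add(9, 4)), Y), -224) = Add(Mul(Mul(2, Y, 13), Y), -224) = Add(Mul(Mul(26, Y), Y), -224) = Add(Mul(26, Pow(Y, 2)), -224) = Add(-224, Mul(26, Pow(Y, 2))))
C = 114354 (C = Add(18, Mul(-9, Add(-12901, 197))) = Add(18, Mul(-9, -12704)) = Add(18, 114336) = 114354)
Mul(Function('N')(Function('H')(-5)), Pow(C, -1)) = Mul(Add(-224, Mul(26, Pow(Add(-14, Mul(-1, -5)), 2))), Pow(114354, -1)) = Mul(Add(-224, Mul(26, Pow(Add(-14, 5), 2))), Rational(1, 114354)) = Mul(Add(-224, Mul(26, Pow(-9, 2))), Rational(1, 114354)) = Mul(Add(-224, Mul(26, 81)), Rational(1, 114354)) = Mul(Add(-224, 2106), Rational(1, 114354)) = Mul(1882, Rational(1, 114354)) = Rational(941, 57177)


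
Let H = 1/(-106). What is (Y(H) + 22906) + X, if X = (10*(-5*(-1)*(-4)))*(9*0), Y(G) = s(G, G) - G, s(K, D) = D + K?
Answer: 2428035/106 ≈ 22906.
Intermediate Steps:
H = -1/106 ≈ -0.0094340
Y(G) = G (Y(G) = (G + G) - G = 2*G - G = G)
X = 0 (X = (10*(5*(-4)))*0 = (10*(-20))*0 = -200*0 = 0)
(Y(H) + 22906) + X = (-1/106 + 22906) + 0 = 2428035/106 + 0 = 2428035/106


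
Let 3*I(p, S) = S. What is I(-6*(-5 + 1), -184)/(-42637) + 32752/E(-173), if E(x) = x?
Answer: -4189309240/22128603 ≈ -189.32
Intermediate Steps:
I(p, S) = S/3
I(-6*(-5 + 1), -184)/(-42637) + 32752/E(-173) = ((⅓)*(-184))/(-42637) + 32752/(-173) = -184/3*(-1/42637) + 32752*(-1/173) = 184/127911 - 32752/173 = -4189309240/22128603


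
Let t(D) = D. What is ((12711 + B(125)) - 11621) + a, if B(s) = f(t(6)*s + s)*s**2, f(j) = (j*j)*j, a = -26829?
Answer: 10467529271136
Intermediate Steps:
f(j) = j**3 (f(j) = j**2*j = j**3)
B(s) = 343*s**5 (B(s) = (6*s + s)**3*s**2 = (7*s)**3*s**2 = (343*s**3)*s**2 = 343*s**5)
((12711 + B(125)) - 11621) + a = ((12711 + 343*125**5) - 11621) - 26829 = ((12711 + 343*30517578125) - 11621) - 26829 = ((12711 + 10467529296875) - 11621) - 26829 = (10467529309586 - 11621) - 26829 = 10467529297965 - 26829 = 10467529271136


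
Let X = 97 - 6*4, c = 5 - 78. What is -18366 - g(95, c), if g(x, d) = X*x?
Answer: -25301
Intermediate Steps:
c = -73
X = 73 (X = 97 - 1*24 = 97 - 24 = 73)
g(x, d) = 73*x
-18366 - g(95, c) = -18366 - 73*95 = -18366 - 1*6935 = -18366 - 6935 = -25301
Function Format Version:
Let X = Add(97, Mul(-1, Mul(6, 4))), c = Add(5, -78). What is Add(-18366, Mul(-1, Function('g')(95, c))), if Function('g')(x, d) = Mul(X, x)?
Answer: -25301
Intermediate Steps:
c = -73
X = 73 (X = Add(97, Mul(-1, 24)) = Add(97, -24) = 73)
Function('g')(x, d) = Mul(73, x)
Add(-18366, Mul(-1, Function('g')(95, c))) = Add(-18366, Mul(-1, Mul(73, 95))) = Add(-18366, Mul(-1, 6935)) = Add(-18366, -6935) = -25301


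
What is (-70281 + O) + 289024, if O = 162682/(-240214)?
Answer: 2020960320/9239 ≈ 2.1874e+5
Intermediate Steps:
O = -6257/9239 (O = 162682*(-1/240214) = -6257/9239 ≈ -0.67724)
(-70281 + O) + 289024 = (-70281 - 6257/9239) + 289024 = -649332416/9239 + 289024 = 2020960320/9239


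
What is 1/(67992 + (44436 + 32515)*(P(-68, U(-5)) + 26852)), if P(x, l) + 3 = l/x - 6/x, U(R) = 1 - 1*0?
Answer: 68/140496911343 ≈ 4.8400e-10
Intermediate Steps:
U(R) = 1 (U(R) = 1 + 0 = 1)
P(x, l) = -3 - 6/x + l/x (P(x, l) = -3 + (l/x - 6/x) = -3 + (-6/x + l/x) = -3 - 6/x + l/x)
1/(67992 + (44436 + 32515)*(P(-68, U(-5)) + 26852)) = 1/(67992 + (44436 + 32515)*((-6 + 1 - 3*(-68))/(-68) + 26852)) = 1/(67992 + 76951*(-(-6 + 1 + 204)/68 + 26852)) = 1/(67992 + 76951*(-1/68*199 + 26852)) = 1/(67992 + 76951*(-199/68 + 26852)) = 1/(67992 + 76951*(1825737/68)) = 1/(67992 + 140492287887/68) = 1/(140496911343/68) = 68/140496911343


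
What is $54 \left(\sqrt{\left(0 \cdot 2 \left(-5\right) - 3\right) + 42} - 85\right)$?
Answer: $-4590 + 54 \sqrt{39} \approx -4252.8$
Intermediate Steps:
$54 \left(\sqrt{\left(0 \cdot 2 \left(-5\right) - 3\right) + 42} - 85\right) = 54 \left(\sqrt{\left(0 \left(-5\right) - 3\right) + 42} - 85\right) = 54 \left(\sqrt{\left(0 - 3\right) + 42} - 85\right) = 54 \left(\sqrt{-3 + 42} - 85\right) = 54 \left(\sqrt{39} - 85\right) = 54 \left(-85 + \sqrt{39}\right) = -4590 + 54 \sqrt{39}$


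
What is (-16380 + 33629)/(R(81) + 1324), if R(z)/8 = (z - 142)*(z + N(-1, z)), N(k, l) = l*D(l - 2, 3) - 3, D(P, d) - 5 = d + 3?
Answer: -17249/471548 ≈ -0.036579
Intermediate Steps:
D(P, d) = 8 + d (D(P, d) = 5 + (d + 3) = 5 + (3 + d) = 8 + d)
N(k, l) = -3 + 11*l (N(k, l) = l*(8 + 3) - 3 = l*11 - 3 = 11*l - 3 = -3 + 11*l)
R(z) = 8*(-142 + z)*(-3 + 12*z) (R(z) = 8*((z - 142)*(z + (-3 + 11*z))) = 8*((-142 + z)*(-3 + 12*z)) = 8*(-142 + z)*(-3 + 12*z))
(-16380 + 33629)/(R(81) + 1324) = (-16380 + 33629)/((3408 - 13656*81 + 96*81**2) + 1324) = 17249/((3408 - 1106136 + 96*6561) + 1324) = 17249/((3408 - 1106136 + 629856) + 1324) = 17249/(-472872 + 1324) = 17249/(-471548) = 17249*(-1/471548) = -17249/471548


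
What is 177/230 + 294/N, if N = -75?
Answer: -3623/1150 ≈ -3.1504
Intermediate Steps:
177/230 + 294/N = 177/230 + 294/(-75) = 177*(1/230) + 294*(-1/75) = 177/230 - 98/25 = -3623/1150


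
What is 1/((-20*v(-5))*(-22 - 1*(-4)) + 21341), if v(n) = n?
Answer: 1/19541 ≈ 5.1174e-5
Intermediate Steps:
1/((-20*v(-5))*(-22 - 1*(-4)) + 21341) = 1/((-20*(-5))*(-22 - 1*(-4)) + 21341) = 1/(100*(-22 + 4) + 21341) = 1/(100*(-18) + 21341) = 1/(-1800 + 21341) = 1/19541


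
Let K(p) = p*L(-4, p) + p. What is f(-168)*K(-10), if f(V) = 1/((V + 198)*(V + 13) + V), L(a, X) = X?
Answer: -15/803 ≈ -0.018680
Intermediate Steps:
K(p) = p + p² (K(p) = p*p + p = p² + p = p + p²)
f(V) = 1/(V + (13 + V)*(198 + V)) (f(V) = 1/((198 + V)*(13 + V) + V) = 1/((13 + V)*(198 + V) + V) = 1/(V + (13 + V)*(198 + V)))
f(-168)*K(-10) = (-10*(1 - 10))/(2574 + (-168)² + 212*(-168)) = (-10*(-9))/(2574 + 28224 - 35616) = 90/(-4818) = -1/4818*90 = -15/803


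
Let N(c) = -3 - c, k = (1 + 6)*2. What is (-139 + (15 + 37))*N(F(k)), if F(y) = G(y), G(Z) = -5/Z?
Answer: 3219/14 ≈ 229.93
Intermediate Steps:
k = 14 (k = 7*2 = 14)
F(y) = -5/y
(-139 + (15 + 37))*N(F(k)) = (-139 + (15 + 37))*(-3 - (-5)/14) = (-139 + 52)*(-3 - (-5)/14) = -87*(-3 - 1*(-5/14)) = -87*(-3 + 5/14) = -87*(-37/14) = 3219/14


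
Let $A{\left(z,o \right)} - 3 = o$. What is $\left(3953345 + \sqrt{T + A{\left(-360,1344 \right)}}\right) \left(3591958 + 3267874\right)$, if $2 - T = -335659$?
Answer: $27119282538040 + 27439328 \sqrt{21063} \approx 2.7123 \cdot 10^{13}$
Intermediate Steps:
$T = 335661$ ($T = 2 - -335659 = 2 + 335659 = 335661$)
$A{\left(z,o \right)} = 3 + o$
$\left(3953345 + \sqrt{T + A{\left(-360,1344 \right)}}\right) \left(3591958 + 3267874\right) = \left(3953345 + \sqrt{335661 + \left(3 + 1344\right)}\right) \left(3591958 + 3267874\right) = \left(3953345 + \sqrt{335661 + 1347}\right) 6859832 = \left(3953345 + \sqrt{337008}\right) 6859832 = \left(3953345 + 4 \sqrt{21063}\right) 6859832 = 27119282538040 + 27439328 \sqrt{21063}$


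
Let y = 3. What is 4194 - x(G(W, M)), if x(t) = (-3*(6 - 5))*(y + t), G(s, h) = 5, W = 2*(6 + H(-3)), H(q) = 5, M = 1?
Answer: 4218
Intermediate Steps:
W = 22 (W = 2*(6 + 5) = 2*11 = 22)
x(t) = -9 - 3*t (x(t) = (-3*(6 - 5))*(3 + t) = (-3*1)*(3 + t) = -3*(3 + t) = -9 - 3*t)
4194 - x(G(W, M)) = 4194 - (-9 - 3*5) = 4194 - (-9 - 15) = 4194 - 1*(-24) = 4194 + 24 = 4218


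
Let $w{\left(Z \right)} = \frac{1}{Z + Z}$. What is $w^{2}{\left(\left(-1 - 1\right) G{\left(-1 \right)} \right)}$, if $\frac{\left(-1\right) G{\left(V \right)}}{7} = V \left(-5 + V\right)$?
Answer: $\frac{1}{28224} \approx 3.5431 \cdot 10^{-5}$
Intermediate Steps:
$G{\left(V \right)} = - 7 V \left(-5 + V\right)$
$w{\left(Z \right)} = \frac{1}{2 Z}$
$w^{2}{\left(\left(-1 - 1\right) G{\left(-1 \right)} \right)} = \left(\frac{1}{2 \left(-1 - 1\right) 7 \left(-1\right) \left(5 - -1\right)}\right)^{2} = \left(\frac{1}{2 \left(- 2 \cdot 7 \left(-1\right) \left(5 + 1\right)\right)}\right)^{2} = \left(\frac{1}{2 \left(- 2 \cdot 7 \left(-1\right) 6\right)}\right)^{2} = \left(\frac{1}{2 \left(\left(-2\right) \left(-42\right)\right)}\right)^{2} = \left(\frac{1}{2 \cdot 84}\right)^{2} = \left(\frac{1}{2} \cdot \frac{1}{84}\right)^{2} = \left(\frac{1}{168}\right)^{2} = \frac{1}{28224}$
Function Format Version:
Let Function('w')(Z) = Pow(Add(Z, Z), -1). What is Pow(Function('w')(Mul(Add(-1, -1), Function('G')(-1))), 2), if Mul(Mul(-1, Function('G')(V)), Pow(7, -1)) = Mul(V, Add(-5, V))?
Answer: Rational(1, 28224) ≈ 3.5431e-5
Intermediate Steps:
Function('G')(V) = Mul(-7, V, Add(-5, V)) (Function('G')(V) = Mul(-7, Mul(V, Add(-5, V))) = Mul(-7, V, Add(-5, V)))
Function('w')(Z) = Mul(Rational(1, 2), Pow(Z, -1)) (Function('w')(Z) = Pow(Mul(2, Z), -1) = Mul(Rational(1, 2), Pow(Z, -1)))
Pow(Function('w')(Mul(Add(-1, -1), Function('G')(-1))), 2) = Pow(Mul(Rational(1, 2), Pow(Mul(Add(-1, -1), Mul(7, -1, Add(5, Mul(-1, -1)))), -1)), 2) = Pow(Mul(Rational(1, 2), Pow(Mul(-2, Mul(7, -1, Add(5, 1))), -1)), 2) = Pow(Mul(Rational(1, 2), Pow(Mul(-2, Mul(7, -1, 6)), -1)), 2) = Pow(Mul(Rational(1, 2), Pow(Mul(-2, -42), -1)), 2) = Pow(Mul(Rational(1, 2), Pow(84, -1)), 2) = Pow(Mul(Rational(1, 2), Rational(1, 84)), 2) = Pow(Rational(1, 168), 2) = Rational(1, 28224)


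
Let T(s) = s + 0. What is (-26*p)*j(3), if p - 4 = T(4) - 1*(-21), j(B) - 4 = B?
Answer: -5278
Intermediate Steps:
j(B) = 4 + B
T(s) = s
p = 29 (p = 4 + (4 - 1*(-21)) = 4 + (4 + 21) = 4 + 25 = 29)
(-26*p)*j(3) = (-26*29)*(4 + 3) = -754*7 = -5278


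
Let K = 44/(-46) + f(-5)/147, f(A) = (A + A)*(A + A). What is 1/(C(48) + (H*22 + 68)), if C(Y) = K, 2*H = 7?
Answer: 3381/489311 ≈ 0.0069097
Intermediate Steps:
H = 7/2 (H = (½)*7 = 7/2 ≈ 3.5000)
f(A) = 4*A² (f(A) = (2*A)*(2*A) = 4*A²)
K = -934/3381 (K = 44/(-46) + (4*(-5)²)/147 = 44*(-1/46) + (4*25)*(1/147) = -22/23 + 100*(1/147) = -22/23 + 100/147 = -934/3381 ≈ -0.27625)
C(Y) = -934/3381
1/(C(48) + (H*22 + 68)) = 1/(-934/3381 + ((7/2)*22 + 68)) = 1/(-934/3381 + (77 + 68)) = 1/(-934/3381 + 145) = 1/(489311/3381) = 3381/489311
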